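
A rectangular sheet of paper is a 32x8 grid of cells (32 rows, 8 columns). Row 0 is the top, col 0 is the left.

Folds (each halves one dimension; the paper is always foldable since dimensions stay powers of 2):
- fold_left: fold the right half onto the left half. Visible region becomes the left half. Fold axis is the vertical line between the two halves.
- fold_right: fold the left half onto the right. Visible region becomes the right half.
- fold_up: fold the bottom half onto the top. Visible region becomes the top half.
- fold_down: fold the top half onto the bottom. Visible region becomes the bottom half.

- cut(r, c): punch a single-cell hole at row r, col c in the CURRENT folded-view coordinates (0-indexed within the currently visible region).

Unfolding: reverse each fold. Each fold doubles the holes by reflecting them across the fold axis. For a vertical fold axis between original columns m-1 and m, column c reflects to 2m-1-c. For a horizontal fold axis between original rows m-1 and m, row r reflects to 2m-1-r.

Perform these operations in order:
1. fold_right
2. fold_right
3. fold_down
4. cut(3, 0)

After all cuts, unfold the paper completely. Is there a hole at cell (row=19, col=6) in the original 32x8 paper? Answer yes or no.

Answer: yes

Derivation:
Op 1 fold_right: fold axis v@4; visible region now rows[0,32) x cols[4,8) = 32x4
Op 2 fold_right: fold axis v@6; visible region now rows[0,32) x cols[6,8) = 32x2
Op 3 fold_down: fold axis h@16; visible region now rows[16,32) x cols[6,8) = 16x2
Op 4 cut(3, 0): punch at orig (19,6); cuts so far [(19, 6)]; region rows[16,32) x cols[6,8) = 16x2
Unfold 1 (reflect across h@16): 2 holes -> [(12, 6), (19, 6)]
Unfold 2 (reflect across v@6): 4 holes -> [(12, 5), (12, 6), (19, 5), (19, 6)]
Unfold 3 (reflect across v@4): 8 holes -> [(12, 1), (12, 2), (12, 5), (12, 6), (19, 1), (19, 2), (19, 5), (19, 6)]
Holes: [(12, 1), (12, 2), (12, 5), (12, 6), (19, 1), (19, 2), (19, 5), (19, 6)]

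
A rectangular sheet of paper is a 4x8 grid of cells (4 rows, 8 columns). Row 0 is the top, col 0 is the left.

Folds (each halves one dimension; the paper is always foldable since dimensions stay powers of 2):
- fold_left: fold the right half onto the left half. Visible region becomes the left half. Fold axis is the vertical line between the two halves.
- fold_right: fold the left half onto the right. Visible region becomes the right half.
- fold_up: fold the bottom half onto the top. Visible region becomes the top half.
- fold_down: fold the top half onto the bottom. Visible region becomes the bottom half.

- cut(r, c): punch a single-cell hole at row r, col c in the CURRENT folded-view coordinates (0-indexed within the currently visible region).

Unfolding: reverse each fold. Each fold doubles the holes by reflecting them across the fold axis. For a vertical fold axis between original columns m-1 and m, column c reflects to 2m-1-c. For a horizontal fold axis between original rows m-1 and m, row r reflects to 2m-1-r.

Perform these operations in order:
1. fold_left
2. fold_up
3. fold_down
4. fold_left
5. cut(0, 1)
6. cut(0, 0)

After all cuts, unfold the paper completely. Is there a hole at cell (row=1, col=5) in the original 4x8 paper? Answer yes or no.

Answer: yes

Derivation:
Op 1 fold_left: fold axis v@4; visible region now rows[0,4) x cols[0,4) = 4x4
Op 2 fold_up: fold axis h@2; visible region now rows[0,2) x cols[0,4) = 2x4
Op 3 fold_down: fold axis h@1; visible region now rows[1,2) x cols[0,4) = 1x4
Op 4 fold_left: fold axis v@2; visible region now rows[1,2) x cols[0,2) = 1x2
Op 5 cut(0, 1): punch at orig (1,1); cuts so far [(1, 1)]; region rows[1,2) x cols[0,2) = 1x2
Op 6 cut(0, 0): punch at orig (1,0); cuts so far [(1, 0), (1, 1)]; region rows[1,2) x cols[0,2) = 1x2
Unfold 1 (reflect across v@2): 4 holes -> [(1, 0), (1, 1), (1, 2), (1, 3)]
Unfold 2 (reflect across h@1): 8 holes -> [(0, 0), (0, 1), (0, 2), (0, 3), (1, 0), (1, 1), (1, 2), (1, 3)]
Unfold 3 (reflect across h@2): 16 holes -> [(0, 0), (0, 1), (0, 2), (0, 3), (1, 0), (1, 1), (1, 2), (1, 3), (2, 0), (2, 1), (2, 2), (2, 3), (3, 0), (3, 1), (3, 2), (3, 3)]
Unfold 4 (reflect across v@4): 32 holes -> [(0, 0), (0, 1), (0, 2), (0, 3), (0, 4), (0, 5), (0, 6), (0, 7), (1, 0), (1, 1), (1, 2), (1, 3), (1, 4), (1, 5), (1, 6), (1, 7), (2, 0), (2, 1), (2, 2), (2, 3), (2, 4), (2, 5), (2, 6), (2, 7), (3, 0), (3, 1), (3, 2), (3, 3), (3, 4), (3, 5), (3, 6), (3, 7)]
Holes: [(0, 0), (0, 1), (0, 2), (0, 3), (0, 4), (0, 5), (0, 6), (0, 7), (1, 0), (1, 1), (1, 2), (1, 3), (1, 4), (1, 5), (1, 6), (1, 7), (2, 0), (2, 1), (2, 2), (2, 3), (2, 4), (2, 5), (2, 6), (2, 7), (3, 0), (3, 1), (3, 2), (3, 3), (3, 4), (3, 5), (3, 6), (3, 7)]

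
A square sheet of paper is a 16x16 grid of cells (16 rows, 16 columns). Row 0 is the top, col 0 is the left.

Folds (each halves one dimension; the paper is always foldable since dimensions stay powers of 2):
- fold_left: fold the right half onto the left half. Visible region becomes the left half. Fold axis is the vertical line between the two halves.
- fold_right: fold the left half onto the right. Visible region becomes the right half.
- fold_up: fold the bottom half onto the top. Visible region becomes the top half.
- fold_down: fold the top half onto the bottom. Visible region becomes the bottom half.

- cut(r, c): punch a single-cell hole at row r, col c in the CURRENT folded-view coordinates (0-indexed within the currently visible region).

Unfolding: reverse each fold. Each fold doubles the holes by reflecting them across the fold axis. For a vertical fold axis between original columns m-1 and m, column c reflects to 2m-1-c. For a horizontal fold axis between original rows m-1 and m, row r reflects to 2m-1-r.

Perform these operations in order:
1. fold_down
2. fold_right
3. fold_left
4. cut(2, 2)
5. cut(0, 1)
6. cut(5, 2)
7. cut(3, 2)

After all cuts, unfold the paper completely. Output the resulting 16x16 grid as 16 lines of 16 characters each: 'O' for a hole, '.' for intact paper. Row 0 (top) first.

Answer: ................
................
..O..O....O..O..
................
..O..O....O..O..
..O..O....O..O..
................
.O....O..O....O.
.O....O..O....O.
................
..O..O....O..O..
..O..O....O..O..
................
..O..O....O..O..
................
................

Derivation:
Op 1 fold_down: fold axis h@8; visible region now rows[8,16) x cols[0,16) = 8x16
Op 2 fold_right: fold axis v@8; visible region now rows[8,16) x cols[8,16) = 8x8
Op 3 fold_left: fold axis v@12; visible region now rows[8,16) x cols[8,12) = 8x4
Op 4 cut(2, 2): punch at orig (10,10); cuts so far [(10, 10)]; region rows[8,16) x cols[8,12) = 8x4
Op 5 cut(0, 1): punch at orig (8,9); cuts so far [(8, 9), (10, 10)]; region rows[8,16) x cols[8,12) = 8x4
Op 6 cut(5, 2): punch at orig (13,10); cuts so far [(8, 9), (10, 10), (13, 10)]; region rows[8,16) x cols[8,12) = 8x4
Op 7 cut(3, 2): punch at orig (11,10); cuts so far [(8, 9), (10, 10), (11, 10), (13, 10)]; region rows[8,16) x cols[8,12) = 8x4
Unfold 1 (reflect across v@12): 8 holes -> [(8, 9), (8, 14), (10, 10), (10, 13), (11, 10), (11, 13), (13, 10), (13, 13)]
Unfold 2 (reflect across v@8): 16 holes -> [(8, 1), (8, 6), (8, 9), (8, 14), (10, 2), (10, 5), (10, 10), (10, 13), (11, 2), (11, 5), (11, 10), (11, 13), (13, 2), (13, 5), (13, 10), (13, 13)]
Unfold 3 (reflect across h@8): 32 holes -> [(2, 2), (2, 5), (2, 10), (2, 13), (4, 2), (4, 5), (4, 10), (4, 13), (5, 2), (5, 5), (5, 10), (5, 13), (7, 1), (7, 6), (7, 9), (7, 14), (8, 1), (8, 6), (8, 9), (8, 14), (10, 2), (10, 5), (10, 10), (10, 13), (11, 2), (11, 5), (11, 10), (11, 13), (13, 2), (13, 5), (13, 10), (13, 13)]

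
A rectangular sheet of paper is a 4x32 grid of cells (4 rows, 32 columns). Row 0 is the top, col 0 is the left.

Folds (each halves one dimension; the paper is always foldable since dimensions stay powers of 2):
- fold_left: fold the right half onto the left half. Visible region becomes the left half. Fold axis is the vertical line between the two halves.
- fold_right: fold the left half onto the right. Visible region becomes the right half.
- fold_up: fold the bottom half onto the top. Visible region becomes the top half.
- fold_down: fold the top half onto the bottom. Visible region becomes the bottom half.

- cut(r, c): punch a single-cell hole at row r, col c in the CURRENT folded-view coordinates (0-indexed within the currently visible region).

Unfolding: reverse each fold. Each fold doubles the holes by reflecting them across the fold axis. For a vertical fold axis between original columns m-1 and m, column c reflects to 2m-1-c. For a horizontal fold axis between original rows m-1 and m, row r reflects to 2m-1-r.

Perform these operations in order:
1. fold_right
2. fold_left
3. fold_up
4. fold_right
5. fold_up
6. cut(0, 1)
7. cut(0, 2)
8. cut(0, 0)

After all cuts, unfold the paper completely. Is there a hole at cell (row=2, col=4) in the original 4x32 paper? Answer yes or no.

Op 1 fold_right: fold axis v@16; visible region now rows[0,4) x cols[16,32) = 4x16
Op 2 fold_left: fold axis v@24; visible region now rows[0,4) x cols[16,24) = 4x8
Op 3 fold_up: fold axis h@2; visible region now rows[0,2) x cols[16,24) = 2x8
Op 4 fold_right: fold axis v@20; visible region now rows[0,2) x cols[20,24) = 2x4
Op 5 fold_up: fold axis h@1; visible region now rows[0,1) x cols[20,24) = 1x4
Op 6 cut(0, 1): punch at orig (0,21); cuts so far [(0, 21)]; region rows[0,1) x cols[20,24) = 1x4
Op 7 cut(0, 2): punch at orig (0,22); cuts so far [(0, 21), (0, 22)]; region rows[0,1) x cols[20,24) = 1x4
Op 8 cut(0, 0): punch at orig (0,20); cuts so far [(0, 20), (0, 21), (0, 22)]; region rows[0,1) x cols[20,24) = 1x4
Unfold 1 (reflect across h@1): 6 holes -> [(0, 20), (0, 21), (0, 22), (1, 20), (1, 21), (1, 22)]
Unfold 2 (reflect across v@20): 12 holes -> [(0, 17), (0, 18), (0, 19), (0, 20), (0, 21), (0, 22), (1, 17), (1, 18), (1, 19), (1, 20), (1, 21), (1, 22)]
Unfold 3 (reflect across h@2): 24 holes -> [(0, 17), (0, 18), (0, 19), (0, 20), (0, 21), (0, 22), (1, 17), (1, 18), (1, 19), (1, 20), (1, 21), (1, 22), (2, 17), (2, 18), (2, 19), (2, 20), (2, 21), (2, 22), (3, 17), (3, 18), (3, 19), (3, 20), (3, 21), (3, 22)]
Unfold 4 (reflect across v@24): 48 holes -> [(0, 17), (0, 18), (0, 19), (0, 20), (0, 21), (0, 22), (0, 25), (0, 26), (0, 27), (0, 28), (0, 29), (0, 30), (1, 17), (1, 18), (1, 19), (1, 20), (1, 21), (1, 22), (1, 25), (1, 26), (1, 27), (1, 28), (1, 29), (1, 30), (2, 17), (2, 18), (2, 19), (2, 20), (2, 21), (2, 22), (2, 25), (2, 26), (2, 27), (2, 28), (2, 29), (2, 30), (3, 17), (3, 18), (3, 19), (3, 20), (3, 21), (3, 22), (3, 25), (3, 26), (3, 27), (3, 28), (3, 29), (3, 30)]
Unfold 5 (reflect across v@16): 96 holes -> [(0, 1), (0, 2), (0, 3), (0, 4), (0, 5), (0, 6), (0, 9), (0, 10), (0, 11), (0, 12), (0, 13), (0, 14), (0, 17), (0, 18), (0, 19), (0, 20), (0, 21), (0, 22), (0, 25), (0, 26), (0, 27), (0, 28), (0, 29), (0, 30), (1, 1), (1, 2), (1, 3), (1, 4), (1, 5), (1, 6), (1, 9), (1, 10), (1, 11), (1, 12), (1, 13), (1, 14), (1, 17), (1, 18), (1, 19), (1, 20), (1, 21), (1, 22), (1, 25), (1, 26), (1, 27), (1, 28), (1, 29), (1, 30), (2, 1), (2, 2), (2, 3), (2, 4), (2, 5), (2, 6), (2, 9), (2, 10), (2, 11), (2, 12), (2, 13), (2, 14), (2, 17), (2, 18), (2, 19), (2, 20), (2, 21), (2, 22), (2, 25), (2, 26), (2, 27), (2, 28), (2, 29), (2, 30), (3, 1), (3, 2), (3, 3), (3, 4), (3, 5), (3, 6), (3, 9), (3, 10), (3, 11), (3, 12), (3, 13), (3, 14), (3, 17), (3, 18), (3, 19), (3, 20), (3, 21), (3, 22), (3, 25), (3, 26), (3, 27), (3, 28), (3, 29), (3, 30)]
Holes: [(0, 1), (0, 2), (0, 3), (0, 4), (0, 5), (0, 6), (0, 9), (0, 10), (0, 11), (0, 12), (0, 13), (0, 14), (0, 17), (0, 18), (0, 19), (0, 20), (0, 21), (0, 22), (0, 25), (0, 26), (0, 27), (0, 28), (0, 29), (0, 30), (1, 1), (1, 2), (1, 3), (1, 4), (1, 5), (1, 6), (1, 9), (1, 10), (1, 11), (1, 12), (1, 13), (1, 14), (1, 17), (1, 18), (1, 19), (1, 20), (1, 21), (1, 22), (1, 25), (1, 26), (1, 27), (1, 28), (1, 29), (1, 30), (2, 1), (2, 2), (2, 3), (2, 4), (2, 5), (2, 6), (2, 9), (2, 10), (2, 11), (2, 12), (2, 13), (2, 14), (2, 17), (2, 18), (2, 19), (2, 20), (2, 21), (2, 22), (2, 25), (2, 26), (2, 27), (2, 28), (2, 29), (2, 30), (3, 1), (3, 2), (3, 3), (3, 4), (3, 5), (3, 6), (3, 9), (3, 10), (3, 11), (3, 12), (3, 13), (3, 14), (3, 17), (3, 18), (3, 19), (3, 20), (3, 21), (3, 22), (3, 25), (3, 26), (3, 27), (3, 28), (3, 29), (3, 30)]

Answer: yes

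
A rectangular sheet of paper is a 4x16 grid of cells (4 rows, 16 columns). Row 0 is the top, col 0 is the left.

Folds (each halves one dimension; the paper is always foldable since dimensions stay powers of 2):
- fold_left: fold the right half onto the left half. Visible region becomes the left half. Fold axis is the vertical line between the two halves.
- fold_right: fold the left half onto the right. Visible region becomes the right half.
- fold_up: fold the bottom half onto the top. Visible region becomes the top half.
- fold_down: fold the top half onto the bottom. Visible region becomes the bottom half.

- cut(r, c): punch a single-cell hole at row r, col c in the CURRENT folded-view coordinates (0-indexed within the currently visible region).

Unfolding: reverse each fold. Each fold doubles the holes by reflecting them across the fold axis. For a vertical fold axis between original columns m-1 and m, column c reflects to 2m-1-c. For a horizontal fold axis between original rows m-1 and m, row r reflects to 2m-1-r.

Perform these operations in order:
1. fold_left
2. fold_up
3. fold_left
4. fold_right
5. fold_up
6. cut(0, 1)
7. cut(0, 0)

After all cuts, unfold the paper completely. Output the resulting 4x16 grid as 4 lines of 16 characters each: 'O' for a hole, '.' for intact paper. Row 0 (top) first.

Answer: OOOOOOOOOOOOOOOO
OOOOOOOOOOOOOOOO
OOOOOOOOOOOOOOOO
OOOOOOOOOOOOOOOO

Derivation:
Op 1 fold_left: fold axis v@8; visible region now rows[0,4) x cols[0,8) = 4x8
Op 2 fold_up: fold axis h@2; visible region now rows[0,2) x cols[0,8) = 2x8
Op 3 fold_left: fold axis v@4; visible region now rows[0,2) x cols[0,4) = 2x4
Op 4 fold_right: fold axis v@2; visible region now rows[0,2) x cols[2,4) = 2x2
Op 5 fold_up: fold axis h@1; visible region now rows[0,1) x cols[2,4) = 1x2
Op 6 cut(0, 1): punch at orig (0,3); cuts so far [(0, 3)]; region rows[0,1) x cols[2,4) = 1x2
Op 7 cut(0, 0): punch at orig (0,2); cuts so far [(0, 2), (0, 3)]; region rows[0,1) x cols[2,4) = 1x2
Unfold 1 (reflect across h@1): 4 holes -> [(0, 2), (0, 3), (1, 2), (1, 3)]
Unfold 2 (reflect across v@2): 8 holes -> [(0, 0), (0, 1), (0, 2), (0, 3), (1, 0), (1, 1), (1, 2), (1, 3)]
Unfold 3 (reflect across v@4): 16 holes -> [(0, 0), (0, 1), (0, 2), (0, 3), (0, 4), (0, 5), (0, 6), (0, 7), (1, 0), (1, 1), (1, 2), (1, 3), (1, 4), (1, 5), (1, 6), (1, 7)]
Unfold 4 (reflect across h@2): 32 holes -> [(0, 0), (0, 1), (0, 2), (0, 3), (0, 4), (0, 5), (0, 6), (0, 7), (1, 0), (1, 1), (1, 2), (1, 3), (1, 4), (1, 5), (1, 6), (1, 7), (2, 0), (2, 1), (2, 2), (2, 3), (2, 4), (2, 5), (2, 6), (2, 7), (3, 0), (3, 1), (3, 2), (3, 3), (3, 4), (3, 5), (3, 6), (3, 7)]
Unfold 5 (reflect across v@8): 64 holes -> [(0, 0), (0, 1), (0, 2), (0, 3), (0, 4), (0, 5), (0, 6), (0, 7), (0, 8), (0, 9), (0, 10), (0, 11), (0, 12), (0, 13), (0, 14), (0, 15), (1, 0), (1, 1), (1, 2), (1, 3), (1, 4), (1, 5), (1, 6), (1, 7), (1, 8), (1, 9), (1, 10), (1, 11), (1, 12), (1, 13), (1, 14), (1, 15), (2, 0), (2, 1), (2, 2), (2, 3), (2, 4), (2, 5), (2, 6), (2, 7), (2, 8), (2, 9), (2, 10), (2, 11), (2, 12), (2, 13), (2, 14), (2, 15), (3, 0), (3, 1), (3, 2), (3, 3), (3, 4), (3, 5), (3, 6), (3, 7), (3, 8), (3, 9), (3, 10), (3, 11), (3, 12), (3, 13), (3, 14), (3, 15)]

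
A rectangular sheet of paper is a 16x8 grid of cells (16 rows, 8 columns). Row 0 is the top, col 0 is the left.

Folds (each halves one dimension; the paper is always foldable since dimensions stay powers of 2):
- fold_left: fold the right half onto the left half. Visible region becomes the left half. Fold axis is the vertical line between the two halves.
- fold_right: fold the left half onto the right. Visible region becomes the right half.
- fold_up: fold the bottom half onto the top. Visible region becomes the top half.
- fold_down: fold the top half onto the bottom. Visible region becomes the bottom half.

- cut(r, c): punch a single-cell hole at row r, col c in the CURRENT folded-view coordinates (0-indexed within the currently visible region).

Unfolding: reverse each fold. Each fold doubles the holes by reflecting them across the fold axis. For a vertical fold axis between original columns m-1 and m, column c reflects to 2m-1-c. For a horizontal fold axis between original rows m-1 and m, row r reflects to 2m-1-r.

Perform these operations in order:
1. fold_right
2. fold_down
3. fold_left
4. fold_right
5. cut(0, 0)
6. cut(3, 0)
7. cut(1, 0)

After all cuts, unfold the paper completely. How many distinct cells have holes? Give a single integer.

Op 1 fold_right: fold axis v@4; visible region now rows[0,16) x cols[4,8) = 16x4
Op 2 fold_down: fold axis h@8; visible region now rows[8,16) x cols[4,8) = 8x4
Op 3 fold_left: fold axis v@6; visible region now rows[8,16) x cols[4,6) = 8x2
Op 4 fold_right: fold axis v@5; visible region now rows[8,16) x cols[5,6) = 8x1
Op 5 cut(0, 0): punch at orig (8,5); cuts so far [(8, 5)]; region rows[8,16) x cols[5,6) = 8x1
Op 6 cut(3, 0): punch at orig (11,5); cuts so far [(8, 5), (11, 5)]; region rows[8,16) x cols[5,6) = 8x1
Op 7 cut(1, 0): punch at orig (9,5); cuts so far [(8, 5), (9, 5), (11, 5)]; region rows[8,16) x cols[5,6) = 8x1
Unfold 1 (reflect across v@5): 6 holes -> [(8, 4), (8, 5), (9, 4), (9, 5), (11, 4), (11, 5)]
Unfold 2 (reflect across v@6): 12 holes -> [(8, 4), (8, 5), (8, 6), (8, 7), (9, 4), (9, 5), (9, 6), (9, 7), (11, 4), (11, 5), (11, 6), (11, 7)]
Unfold 3 (reflect across h@8): 24 holes -> [(4, 4), (4, 5), (4, 6), (4, 7), (6, 4), (6, 5), (6, 6), (6, 7), (7, 4), (7, 5), (7, 6), (7, 7), (8, 4), (8, 5), (8, 6), (8, 7), (9, 4), (9, 5), (9, 6), (9, 7), (11, 4), (11, 5), (11, 6), (11, 7)]
Unfold 4 (reflect across v@4): 48 holes -> [(4, 0), (4, 1), (4, 2), (4, 3), (4, 4), (4, 5), (4, 6), (4, 7), (6, 0), (6, 1), (6, 2), (6, 3), (6, 4), (6, 5), (6, 6), (6, 7), (7, 0), (7, 1), (7, 2), (7, 3), (7, 4), (7, 5), (7, 6), (7, 7), (8, 0), (8, 1), (8, 2), (8, 3), (8, 4), (8, 5), (8, 6), (8, 7), (9, 0), (9, 1), (9, 2), (9, 3), (9, 4), (9, 5), (9, 6), (9, 7), (11, 0), (11, 1), (11, 2), (11, 3), (11, 4), (11, 5), (11, 6), (11, 7)]

Answer: 48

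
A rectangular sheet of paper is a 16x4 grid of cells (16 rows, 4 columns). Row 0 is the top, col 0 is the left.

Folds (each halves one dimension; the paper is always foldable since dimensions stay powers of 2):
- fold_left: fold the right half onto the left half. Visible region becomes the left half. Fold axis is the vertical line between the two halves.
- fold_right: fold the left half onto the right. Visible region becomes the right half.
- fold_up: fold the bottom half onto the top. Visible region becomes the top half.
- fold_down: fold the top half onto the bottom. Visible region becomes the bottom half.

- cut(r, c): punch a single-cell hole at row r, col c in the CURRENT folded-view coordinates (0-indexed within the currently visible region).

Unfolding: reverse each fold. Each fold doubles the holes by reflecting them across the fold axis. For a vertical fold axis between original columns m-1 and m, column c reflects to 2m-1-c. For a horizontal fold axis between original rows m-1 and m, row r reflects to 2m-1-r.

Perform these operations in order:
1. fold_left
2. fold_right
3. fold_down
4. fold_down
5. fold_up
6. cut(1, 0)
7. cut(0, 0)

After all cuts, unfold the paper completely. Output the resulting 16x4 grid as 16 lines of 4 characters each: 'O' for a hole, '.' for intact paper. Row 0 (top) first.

Op 1 fold_left: fold axis v@2; visible region now rows[0,16) x cols[0,2) = 16x2
Op 2 fold_right: fold axis v@1; visible region now rows[0,16) x cols[1,2) = 16x1
Op 3 fold_down: fold axis h@8; visible region now rows[8,16) x cols[1,2) = 8x1
Op 4 fold_down: fold axis h@12; visible region now rows[12,16) x cols[1,2) = 4x1
Op 5 fold_up: fold axis h@14; visible region now rows[12,14) x cols[1,2) = 2x1
Op 6 cut(1, 0): punch at orig (13,1); cuts so far [(13, 1)]; region rows[12,14) x cols[1,2) = 2x1
Op 7 cut(0, 0): punch at orig (12,1); cuts so far [(12, 1), (13, 1)]; region rows[12,14) x cols[1,2) = 2x1
Unfold 1 (reflect across h@14): 4 holes -> [(12, 1), (13, 1), (14, 1), (15, 1)]
Unfold 2 (reflect across h@12): 8 holes -> [(8, 1), (9, 1), (10, 1), (11, 1), (12, 1), (13, 1), (14, 1), (15, 1)]
Unfold 3 (reflect across h@8): 16 holes -> [(0, 1), (1, 1), (2, 1), (3, 1), (4, 1), (5, 1), (6, 1), (7, 1), (8, 1), (9, 1), (10, 1), (11, 1), (12, 1), (13, 1), (14, 1), (15, 1)]
Unfold 4 (reflect across v@1): 32 holes -> [(0, 0), (0, 1), (1, 0), (1, 1), (2, 0), (2, 1), (3, 0), (3, 1), (4, 0), (4, 1), (5, 0), (5, 1), (6, 0), (6, 1), (7, 0), (7, 1), (8, 0), (8, 1), (9, 0), (9, 1), (10, 0), (10, 1), (11, 0), (11, 1), (12, 0), (12, 1), (13, 0), (13, 1), (14, 0), (14, 1), (15, 0), (15, 1)]
Unfold 5 (reflect across v@2): 64 holes -> [(0, 0), (0, 1), (0, 2), (0, 3), (1, 0), (1, 1), (1, 2), (1, 3), (2, 0), (2, 1), (2, 2), (2, 3), (3, 0), (3, 1), (3, 2), (3, 3), (4, 0), (4, 1), (4, 2), (4, 3), (5, 0), (5, 1), (5, 2), (5, 3), (6, 0), (6, 1), (6, 2), (6, 3), (7, 0), (7, 1), (7, 2), (7, 3), (8, 0), (8, 1), (8, 2), (8, 3), (9, 0), (9, 1), (9, 2), (9, 3), (10, 0), (10, 1), (10, 2), (10, 3), (11, 0), (11, 1), (11, 2), (11, 3), (12, 0), (12, 1), (12, 2), (12, 3), (13, 0), (13, 1), (13, 2), (13, 3), (14, 0), (14, 1), (14, 2), (14, 3), (15, 0), (15, 1), (15, 2), (15, 3)]

Answer: OOOO
OOOO
OOOO
OOOO
OOOO
OOOO
OOOO
OOOO
OOOO
OOOO
OOOO
OOOO
OOOO
OOOO
OOOO
OOOO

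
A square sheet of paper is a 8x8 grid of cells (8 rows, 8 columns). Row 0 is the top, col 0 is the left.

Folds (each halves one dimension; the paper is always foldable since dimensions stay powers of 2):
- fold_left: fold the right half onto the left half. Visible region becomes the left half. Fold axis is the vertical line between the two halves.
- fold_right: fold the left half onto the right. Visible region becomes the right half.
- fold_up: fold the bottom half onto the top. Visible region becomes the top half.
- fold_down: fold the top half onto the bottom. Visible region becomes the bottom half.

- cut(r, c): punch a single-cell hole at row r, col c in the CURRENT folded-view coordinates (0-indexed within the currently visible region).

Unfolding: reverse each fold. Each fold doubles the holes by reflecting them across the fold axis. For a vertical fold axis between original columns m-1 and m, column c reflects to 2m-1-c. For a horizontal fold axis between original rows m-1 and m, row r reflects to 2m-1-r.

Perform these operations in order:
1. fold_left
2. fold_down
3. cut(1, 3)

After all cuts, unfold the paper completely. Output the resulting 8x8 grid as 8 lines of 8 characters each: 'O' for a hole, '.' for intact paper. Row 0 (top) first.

Answer: ........
........
...OO...
........
........
...OO...
........
........

Derivation:
Op 1 fold_left: fold axis v@4; visible region now rows[0,8) x cols[0,4) = 8x4
Op 2 fold_down: fold axis h@4; visible region now rows[4,8) x cols[0,4) = 4x4
Op 3 cut(1, 3): punch at orig (5,3); cuts so far [(5, 3)]; region rows[4,8) x cols[0,4) = 4x4
Unfold 1 (reflect across h@4): 2 holes -> [(2, 3), (5, 3)]
Unfold 2 (reflect across v@4): 4 holes -> [(2, 3), (2, 4), (5, 3), (5, 4)]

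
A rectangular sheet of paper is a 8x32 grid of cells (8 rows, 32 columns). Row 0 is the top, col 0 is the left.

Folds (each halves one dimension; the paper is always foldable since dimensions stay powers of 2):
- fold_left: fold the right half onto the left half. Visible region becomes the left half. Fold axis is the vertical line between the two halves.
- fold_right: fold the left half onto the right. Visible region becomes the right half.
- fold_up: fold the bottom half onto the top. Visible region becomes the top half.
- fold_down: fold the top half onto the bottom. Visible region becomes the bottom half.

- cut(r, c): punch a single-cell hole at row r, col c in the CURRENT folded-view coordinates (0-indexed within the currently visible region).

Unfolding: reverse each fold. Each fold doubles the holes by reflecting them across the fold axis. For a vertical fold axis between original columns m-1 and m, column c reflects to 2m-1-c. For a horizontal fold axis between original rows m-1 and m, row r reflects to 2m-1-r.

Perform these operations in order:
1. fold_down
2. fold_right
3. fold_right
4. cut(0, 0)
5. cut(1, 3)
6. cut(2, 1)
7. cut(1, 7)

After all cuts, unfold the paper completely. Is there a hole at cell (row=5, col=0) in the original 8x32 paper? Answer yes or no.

Op 1 fold_down: fold axis h@4; visible region now rows[4,8) x cols[0,32) = 4x32
Op 2 fold_right: fold axis v@16; visible region now rows[4,8) x cols[16,32) = 4x16
Op 3 fold_right: fold axis v@24; visible region now rows[4,8) x cols[24,32) = 4x8
Op 4 cut(0, 0): punch at orig (4,24); cuts so far [(4, 24)]; region rows[4,8) x cols[24,32) = 4x8
Op 5 cut(1, 3): punch at orig (5,27); cuts so far [(4, 24), (5, 27)]; region rows[4,8) x cols[24,32) = 4x8
Op 6 cut(2, 1): punch at orig (6,25); cuts so far [(4, 24), (5, 27), (6, 25)]; region rows[4,8) x cols[24,32) = 4x8
Op 7 cut(1, 7): punch at orig (5,31); cuts so far [(4, 24), (5, 27), (5, 31), (6, 25)]; region rows[4,8) x cols[24,32) = 4x8
Unfold 1 (reflect across v@24): 8 holes -> [(4, 23), (4, 24), (5, 16), (5, 20), (5, 27), (5, 31), (6, 22), (6, 25)]
Unfold 2 (reflect across v@16): 16 holes -> [(4, 7), (4, 8), (4, 23), (4, 24), (5, 0), (5, 4), (5, 11), (5, 15), (5, 16), (5, 20), (5, 27), (5, 31), (6, 6), (6, 9), (6, 22), (6, 25)]
Unfold 3 (reflect across h@4): 32 holes -> [(1, 6), (1, 9), (1, 22), (1, 25), (2, 0), (2, 4), (2, 11), (2, 15), (2, 16), (2, 20), (2, 27), (2, 31), (3, 7), (3, 8), (3, 23), (3, 24), (4, 7), (4, 8), (4, 23), (4, 24), (5, 0), (5, 4), (5, 11), (5, 15), (5, 16), (5, 20), (5, 27), (5, 31), (6, 6), (6, 9), (6, 22), (6, 25)]
Holes: [(1, 6), (1, 9), (1, 22), (1, 25), (2, 0), (2, 4), (2, 11), (2, 15), (2, 16), (2, 20), (2, 27), (2, 31), (3, 7), (3, 8), (3, 23), (3, 24), (4, 7), (4, 8), (4, 23), (4, 24), (5, 0), (5, 4), (5, 11), (5, 15), (5, 16), (5, 20), (5, 27), (5, 31), (6, 6), (6, 9), (6, 22), (6, 25)]

Answer: yes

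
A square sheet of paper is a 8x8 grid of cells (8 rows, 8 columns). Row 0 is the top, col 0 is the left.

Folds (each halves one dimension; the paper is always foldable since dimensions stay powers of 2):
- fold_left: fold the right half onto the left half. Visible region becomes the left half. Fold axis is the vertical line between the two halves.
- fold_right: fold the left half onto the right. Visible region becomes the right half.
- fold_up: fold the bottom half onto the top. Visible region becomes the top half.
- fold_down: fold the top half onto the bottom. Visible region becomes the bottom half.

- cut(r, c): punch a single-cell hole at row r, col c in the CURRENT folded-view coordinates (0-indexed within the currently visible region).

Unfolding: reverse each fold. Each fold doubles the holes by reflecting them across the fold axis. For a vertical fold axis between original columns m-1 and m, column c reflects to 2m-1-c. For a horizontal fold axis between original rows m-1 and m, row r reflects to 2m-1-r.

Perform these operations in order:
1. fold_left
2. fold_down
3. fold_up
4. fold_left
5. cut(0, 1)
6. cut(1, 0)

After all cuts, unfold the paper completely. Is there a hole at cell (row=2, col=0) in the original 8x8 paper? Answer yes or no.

Answer: yes

Derivation:
Op 1 fold_left: fold axis v@4; visible region now rows[0,8) x cols[0,4) = 8x4
Op 2 fold_down: fold axis h@4; visible region now rows[4,8) x cols[0,4) = 4x4
Op 3 fold_up: fold axis h@6; visible region now rows[4,6) x cols[0,4) = 2x4
Op 4 fold_left: fold axis v@2; visible region now rows[4,6) x cols[0,2) = 2x2
Op 5 cut(0, 1): punch at orig (4,1); cuts so far [(4, 1)]; region rows[4,6) x cols[0,2) = 2x2
Op 6 cut(1, 0): punch at orig (5,0); cuts so far [(4, 1), (5, 0)]; region rows[4,6) x cols[0,2) = 2x2
Unfold 1 (reflect across v@2): 4 holes -> [(4, 1), (4, 2), (5, 0), (5, 3)]
Unfold 2 (reflect across h@6): 8 holes -> [(4, 1), (4, 2), (5, 0), (5, 3), (6, 0), (6, 3), (7, 1), (7, 2)]
Unfold 3 (reflect across h@4): 16 holes -> [(0, 1), (0, 2), (1, 0), (1, 3), (2, 0), (2, 3), (3, 1), (3, 2), (4, 1), (4, 2), (5, 0), (5, 3), (6, 0), (6, 3), (7, 1), (7, 2)]
Unfold 4 (reflect across v@4): 32 holes -> [(0, 1), (0, 2), (0, 5), (0, 6), (1, 0), (1, 3), (1, 4), (1, 7), (2, 0), (2, 3), (2, 4), (2, 7), (3, 1), (3, 2), (3, 5), (3, 6), (4, 1), (4, 2), (4, 5), (4, 6), (5, 0), (5, 3), (5, 4), (5, 7), (6, 0), (6, 3), (6, 4), (6, 7), (7, 1), (7, 2), (7, 5), (7, 6)]
Holes: [(0, 1), (0, 2), (0, 5), (0, 6), (1, 0), (1, 3), (1, 4), (1, 7), (2, 0), (2, 3), (2, 4), (2, 7), (3, 1), (3, 2), (3, 5), (3, 6), (4, 1), (4, 2), (4, 5), (4, 6), (5, 0), (5, 3), (5, 4), (5, 7), (6, 0), (6, 3), (6, 4), (6, 7), (7, 1), (7, 2), (7, 5), (7, 6)]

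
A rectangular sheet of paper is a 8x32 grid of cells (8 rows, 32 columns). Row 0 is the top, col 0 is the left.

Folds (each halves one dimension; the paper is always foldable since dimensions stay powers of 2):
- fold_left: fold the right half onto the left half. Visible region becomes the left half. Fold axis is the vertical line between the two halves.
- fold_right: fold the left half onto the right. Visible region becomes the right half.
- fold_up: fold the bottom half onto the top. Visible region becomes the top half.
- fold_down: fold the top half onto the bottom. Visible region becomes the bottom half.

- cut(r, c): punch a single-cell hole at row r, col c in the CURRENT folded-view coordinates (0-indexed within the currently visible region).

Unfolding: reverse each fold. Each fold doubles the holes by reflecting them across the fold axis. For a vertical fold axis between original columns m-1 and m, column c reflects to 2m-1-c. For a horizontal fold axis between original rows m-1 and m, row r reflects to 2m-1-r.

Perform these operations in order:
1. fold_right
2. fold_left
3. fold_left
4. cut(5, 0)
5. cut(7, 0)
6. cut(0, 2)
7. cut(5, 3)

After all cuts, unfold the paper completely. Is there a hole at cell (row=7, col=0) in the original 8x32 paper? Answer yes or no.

Answer: yes

Derivation:
Op 1 fold_right: fold axis v@16; visible region now rows[0,8) x cols[16,32) = 8x16
Op 2 fold_left: fold axis v@24; visible region now rows[0,8) x cols[16,24) = 8x8
Op 3 fold_left: fold axis v@20; visible region now rows[0,8) x cols[16,20) = 8x4
Op 4 cut(5, 0): punch at orig (5,16); cuts so far [(5, 16)]; region rows[0,8) x cols[16,20) = 8x4
Op 5 cut(7, 0): punch at orig (7,16); cuts so far [(5, 16), (7, 16)]; region rows[0,8) x cols[16,20) = 8x4
Op 6 cut(0, 2): punch at orig (0,18); cuts so far [(0, 18), (5, 16), (7, 16)]; region rows[0,8) x cols[16,20) = 8x4
Op 7 cut(5, 3): punch at orig (5,19); cuts so far [(0, 18), (5, 16), (5, 19), (7, 16)]; region rows[0,8) x cols[16,20) = 8x4
Unfold 1 (reflect across v@20): 8 holes -> [(0, 18), (0, 21), (5, 16), (5, 19), (5, 20), (5, 23), (7, 16), (7, 23)]
Unfold 2 (reflect across v@24): 16 holes -> [(0, 18), (0, 21), (0, 26), (0, 29), (5, 16), (5, 19), (5, 20), (5, 23), (5, 24), (5, 27), (5, 28), (5, 31), (7, 16), (7, 23), (7, 24), (7, 31)]
Unfold 3 (reflect across v@16): 32 holes -> [(0, 2), (0, 5), (0, 10), (0, 13), (0, 18), (0, 21), (0, 26), (0, 29), (5, 0), (5, 3), (5, 4), (5, 7), (5, 8), (5, 11), (5, 12), (5, 15), (5, 16), (5, 19), (5, 20), (5, 23), (5, 24), (5, 27), (5, 28), (5, 31), (7, 0), (7, 7), (7, 8), (7, 15), (7, 16), (7, 23), (7, 24), (7, 31)]
Holes: [(0, 2), (0, 5), (0, 10), (0, 13), (0, 18), (0, 21), (0, 26), (0, 29), (5, 0), (5, 3), (5, 4), (5, 7), (5, 8), (5, 11), (5, 12), (5, 15), (5, 16), (5, 19), (5, 20), (5, 23), (5, 24), (5, 27), (5, 28), (5, 31), (7, 0), (7, 7), (7, 8), (7, 15), (7, 16), (7, 23), (7, 24), (7, 31)]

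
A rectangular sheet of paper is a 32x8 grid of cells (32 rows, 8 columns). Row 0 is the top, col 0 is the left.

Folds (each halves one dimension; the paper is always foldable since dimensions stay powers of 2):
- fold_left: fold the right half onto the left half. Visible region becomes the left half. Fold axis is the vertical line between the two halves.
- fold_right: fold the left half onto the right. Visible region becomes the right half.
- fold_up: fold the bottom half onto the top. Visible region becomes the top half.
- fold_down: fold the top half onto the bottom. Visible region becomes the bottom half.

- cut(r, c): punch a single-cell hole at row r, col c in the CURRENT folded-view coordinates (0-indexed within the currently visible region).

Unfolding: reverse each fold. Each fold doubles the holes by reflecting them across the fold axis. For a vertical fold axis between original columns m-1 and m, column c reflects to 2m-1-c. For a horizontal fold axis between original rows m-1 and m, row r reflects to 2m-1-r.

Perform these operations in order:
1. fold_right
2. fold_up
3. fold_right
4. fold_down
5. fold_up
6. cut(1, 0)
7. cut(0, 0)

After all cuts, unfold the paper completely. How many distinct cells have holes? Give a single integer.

Op 1 fold_right: fold axis v@4; visible region now rows[0,32) x cols[4,8) = 32x4
Op 2 fold_up: fold axis h@16; visible region now rows[0,16) x cols[4,8) = 16x4
Op 3 fold_right: fold axis v@6; visible region now rows[0,16) x cols[6,8) = 16x2
Op 4 fold_down: fold axis h@8; visible region now rows[8,16) x cols[6,8) = 8x2
Op 5 fold_up: fold axis h@12; visible region now rows[8,12) x cols[6,8) = 4x2
Op 6 cut(1, 0): punch at orig (9,6); cuts so far [(9, 6)]; region rows[8,12) x cols[6,8) = 4x2
Op 7 cut(0, 0): punch at orig (8,6); cuts so far [(8, 6), (9, 6)]; region rows[8,12) x cols[6,8) = 4x2
Unfold 1 (reflect across h@12): 4 holes -> [(8, 6), (9, 6), (14, 6), (15, 6)]
Unfold 2 (reflect across h@8): 8 holes -> [(0, 6), (1, 6), (6, 6), (7, 6), (8, 6), (9, 6), (14, 6), (15, 6)]
Unfold 3 (reflect across v@6): 16 holes -> [(0, 5), (0, 6), (1, 5), (1, 6), (6, 5), (6, 6), (7, 5), (7, 6), (8, 5), (8, 6), (9, 5), (9, 6), (14, 5), (14, 6), (15, 5), (15, 6)]
Unfold 4 (reflect across h@16): 32 holes -> [(0, 5), (0, 6), (1, 5), (1, 6), (6, 5), (6, 6), (7, 5), (7, 6), (8, 5), (8, 6), (9, 5), (9, 6), (14, 5), (14, 6), (15, 5), (15, 6), (16, 5), (16, 6), (17, 5), (17, 6), (22, 5), (22, 6), (23, 5), (23, 6), (24, 5), (24, 6), (25, 5), (25, 6), (30, 5), (30, 6), (31, 5), (31, 6)]
Unfold 5 (reflect across v@4): 64 holes -> [(0, 1), (0, 2), (0, 5), (0, 6), (1, 1), (1, 2), (1, 5), (1, 6), (6, 1), (6, 2), (6, 5), (6, 6), (7, 1), (7, 2), (7, 5), (7, 6), (8, 1), (8, 2), (8, 5), (8, 6), (9, 1), (9, 2), (9, 5), (9, 6), (14, 1), (14, 2), (14, 5), (14, 6), (15, 1), (15, 2), (15, 5), (15, 6), (16, 1), (16, 2), (16, 5), (16, 6), (17, 1), (17, 2), (17, 5), (17, 6), (22, 1), (22, 2), (22, 5), (22, 6), (23, 1), (23, 2), (23, 5), (23, 6), (24, 1), (24, 2), (24, 5), (24, 6), (25, 1), (25, 2), (25, 5), (25, 6), (30, 1), (30, 2), (30, 5), (30, 6), (31, 1), (31, 2), (31, 5), (31, 6)]

Answer: 64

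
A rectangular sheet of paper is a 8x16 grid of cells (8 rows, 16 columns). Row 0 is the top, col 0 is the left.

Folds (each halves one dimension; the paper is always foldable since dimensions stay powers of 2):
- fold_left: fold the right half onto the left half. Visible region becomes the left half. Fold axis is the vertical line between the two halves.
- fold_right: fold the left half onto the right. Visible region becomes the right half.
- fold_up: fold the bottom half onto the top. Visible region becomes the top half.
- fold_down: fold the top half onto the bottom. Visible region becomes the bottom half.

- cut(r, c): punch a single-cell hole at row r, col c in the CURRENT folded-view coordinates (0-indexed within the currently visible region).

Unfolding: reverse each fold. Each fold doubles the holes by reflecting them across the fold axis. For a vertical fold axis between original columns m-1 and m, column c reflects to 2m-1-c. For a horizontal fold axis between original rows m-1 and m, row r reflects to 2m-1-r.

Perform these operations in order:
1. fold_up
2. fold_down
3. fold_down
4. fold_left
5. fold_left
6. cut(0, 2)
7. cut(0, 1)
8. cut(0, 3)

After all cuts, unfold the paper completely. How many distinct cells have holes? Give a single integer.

Op 1 fold_up: fold axis h@4; visible region now rows[0,4) x cols[0,16) = 4x16
Op 2 fold_down: fold axis h@2; visible region now rows[2,4) x cols[0,16) = 2x16
Op 3 fold_down: fold axis h@3; visible region now rows[3,4) x cols[0,16) = 1x16
Op 4 fold_left: fold axis v@8; visible region now rows[3,4) x cols[0,8) = 1x8
Op 5 fold_left: fold axis v@4; visible region now rows[3,4) x cols[0,4) = 1x4
Op 6 cut(0, 2): punch at orig (3,2); cuts so far [(3, 2)]; region rows[3,4) x cols[0,4) = 1x4
Op 7 cut(0, 1): punch at orig (3,1); cuts so far [(3, 1), (3, 2)]; region rows[3,4) x cols[0,4) = 1x4
Op 8 cut(0, 3): punch at orig (3,3); cuts so far [(3, 1), (3, 2), (3, 3)]; region rows[3,4) x cols[0,4) = 1x4
Unfold 1 (reflect across v@4): 6 holes -> [(3, 1), (3, 2), (3, 3), (3, 4), (3, 5), (3, 6)]
Unfold 2 (reflect across v@8): 12 holes -> [(3, 1), (3, 2), (3, 3), (3, 4), (3, 5), (3, 6), (3, 9), (3, 10), (3, 11), (3, 12), (3, 13), (3, 14)]
Unfold 3 (reflect across h@3): 24 holes -> [(2, 1), (2, 2), (2, 3), (2, 4), (2, 5), (2, 6), (2, 9), (2, 10), (2, 11), (2, 12), (2, 13), (2, 14), (3, 1), (3, 2), (3, 3), (3, 4), (3, 5), (3, 6), (3, 9), (3, 10), (3, 11), (3, 12), (3, 13), (3, 14)]
Unfold 4 (reflect across h@2): 48 holes -> [(0, 1), (0, 2), (0, 3), (0, 4), (0, 5), (0, 6), (0, 9), (0, 10), (0, 11), (0, 12), (0, 13), (0, 14), (1, 1), (1, 2), (1, 3), (1, 4), (1, 5), (1, 6), (1, 9), (1, 10), (1, 11), (1, 12), (1, 13), (1, 14), (2, 1), (2, 2), (2, 3), (2, 4), (2, 5), (2, 6), (2, 9), (2, 10), (2, 11), (2, 12), (2, 13), (2, 14), (3, 1), (3, 2), (3, 3), (3, 4), (3, 5), (3, 6), (3, 9), (3, 10), (3, 11), (3, 12), (3, 13), (3, 14)]
Unfold 5 (reflect across h@4): 96 holes -> [(0, 1), (0, 2), (0, 3), (0, 4), (0, 5), (0, 6), (0, 9), (0, 10), (0, 11), (0, 12), (0, 13), (0, 14), (1, 1), (1, 2), (1, 3), (1, 4), (1, 5), (1, 6), (1, 9), (1, 10), (1, 11), (1, 12), (1, 13), (1, 14), (2, 1), (2, 2), (2, 3), (2, 4), (2, 5), (2, 6), (2, 9), (2, 10), (2, 11), (2, 12), (2, 13), (2, 14), (3, 1), (3, 2), (3, 3), (3, 4), (3, 5), (3, 6), (3, 9), (3, 10), (3, 11), (3, 12), (3, 13), (3, 14), (4, 1), (4, 2), (4, 3), (4, 4), (4, 5), (4, 6), (4, 9), (4, 10), (4, 11), (4, 12), (4, 13), (4, 14), (5, 1), (5, 2), (5, 3), (5, 4), (5, 5), (5, 6), (5, 9), (5, 10), (5, 11), (5, 12), (5, 13), (5, 14), (6, 1), (6, 2), (6, 3), (6, 4), (6, 5), (6, 6), (6, 9), (6, 10), (6, 11), (6, 12), (6, 13), (6, 14), (7, 1), (7, 2), (7, 3), (7, 4), (7, 5), (7, 6), (7, 9), (7, 10), (7, 11), (7, 12), (7, 13), (7, 14)]

Answer: 96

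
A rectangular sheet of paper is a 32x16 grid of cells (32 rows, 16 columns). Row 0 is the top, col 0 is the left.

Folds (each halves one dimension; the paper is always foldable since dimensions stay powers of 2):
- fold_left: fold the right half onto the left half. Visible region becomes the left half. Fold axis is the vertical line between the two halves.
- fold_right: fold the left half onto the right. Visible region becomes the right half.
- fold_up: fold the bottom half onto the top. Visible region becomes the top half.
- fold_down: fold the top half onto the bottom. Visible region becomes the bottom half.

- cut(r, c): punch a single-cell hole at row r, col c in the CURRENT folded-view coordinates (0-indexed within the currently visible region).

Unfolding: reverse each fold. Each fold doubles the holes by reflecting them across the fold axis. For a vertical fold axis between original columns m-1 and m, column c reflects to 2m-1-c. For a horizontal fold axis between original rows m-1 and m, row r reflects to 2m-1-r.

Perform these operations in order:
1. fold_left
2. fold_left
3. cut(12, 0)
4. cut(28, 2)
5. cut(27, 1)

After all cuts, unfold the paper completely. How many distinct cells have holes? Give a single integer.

Answer: 12

Derivation:
Op 1 fold_left: fold axis v@8; visible region now rows[0,32) x cols[0,8) = 32x8
Op 2 fold_left: fold axis v@4; visible region now rows[0,32) x cols[0,4) = 32x4
Op 3 cut(12, 0): punch at orig (12,0); cuts so far [(12, 0)]; region rows[0,32) x cols[0,4) = 32x4
Op 4 cut(28, 2): punch at orig (28,2); cuts so far [(12, 0), (28, 2)]; region rows[0,32) x cols[0,4) = 32x4
Op 5 cut(27, 1): punch at orig (27,1); cuts so far [(12, 0), (27, 1), (28, 2)]; region rows[0,32) x cols[0,4) = 32x4
Unfold 1 (reflect across v@4): 6 holes -> [(12, 0), (12, 7), (27, 1), (27, 6), (28, 2), (28, 5)]
Unfold 2 (reflect across v@8): 12 holes -> [(12, 0), (12, 7), (12, 8), (12, 15), (27, 1), (27, 6), (27, 9), (27, 14), (28, 2), (28, 5), (28, 10), (28, 13)]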